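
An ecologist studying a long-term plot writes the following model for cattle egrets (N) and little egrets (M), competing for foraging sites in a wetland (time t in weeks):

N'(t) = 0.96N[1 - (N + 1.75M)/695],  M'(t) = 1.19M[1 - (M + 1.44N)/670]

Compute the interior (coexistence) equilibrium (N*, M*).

N* ≈ 314, M* ≈ 218

Setting both brackets to zero gives the nullclines N + 1.75M = 695 and 1.44N + M = 670.
Substituting M = 670 - 1.44N into the first: N(1 - 1.75·1.44) = 695 - 1.75·670.
So N* = -478/-1.52 = 314, and then M* = 670 - 1.44·314 = 218.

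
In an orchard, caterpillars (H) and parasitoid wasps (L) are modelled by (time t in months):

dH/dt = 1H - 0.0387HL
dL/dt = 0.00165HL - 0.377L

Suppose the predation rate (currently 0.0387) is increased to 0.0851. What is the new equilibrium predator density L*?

At the interior fixed point, setting dH/dt = 0 with H > 0 fixes L* = (prey growth rate)/(HL coefficient) — independent of the other coefficients.
With the change, L* = 1/0.0851 = 11.8; it falls from 25.8.

L* ≈ 11.8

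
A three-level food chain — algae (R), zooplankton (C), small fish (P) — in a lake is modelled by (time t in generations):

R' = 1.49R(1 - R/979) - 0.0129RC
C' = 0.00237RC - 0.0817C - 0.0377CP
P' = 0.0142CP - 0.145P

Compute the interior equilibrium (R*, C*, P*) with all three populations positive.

R* ≈ 892, C* ≈ 10.2, P* ≈ 53.9

From dP/dt = 0: 0.0142C* = 0.145, so C* = 10.2.
From dR/dt = 0: 1.49(1 - R*/979) = 0.0129·10.2, giving R* = 979·(1 - 0.0884) = 892.
From dC/dt = 0: 0.00237·892 - 0.0817 = 0.0377P*, so P* = 2.03/0.0377 = 53.9.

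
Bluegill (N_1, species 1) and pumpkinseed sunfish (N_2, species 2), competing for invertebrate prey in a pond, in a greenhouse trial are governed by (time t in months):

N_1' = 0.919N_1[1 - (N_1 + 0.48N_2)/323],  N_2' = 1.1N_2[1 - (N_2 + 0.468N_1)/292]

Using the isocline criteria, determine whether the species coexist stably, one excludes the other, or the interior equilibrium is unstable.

stable coexistence

Compare the nullcline intercepts: K1/α12 = 323/0.48 = 673 > K2 = 292; K2/α21 = 292/0.468 = 624 > K1 = 323.
Since both inequalities hold, each species can invade when rare, so the interior equilibrium is stable.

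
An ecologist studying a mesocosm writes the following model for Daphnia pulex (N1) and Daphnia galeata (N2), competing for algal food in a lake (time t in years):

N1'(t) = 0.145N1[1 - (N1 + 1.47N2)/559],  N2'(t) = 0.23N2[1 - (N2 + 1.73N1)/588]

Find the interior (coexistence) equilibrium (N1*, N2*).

Setting both brackets to zero gives the nullclines N1 + 1.47N2 = 559 and 1.73N1 + N2 = 588.
Substituting N2 = 588 - 1.73N1 into the first: N1(1 - 1.47·1.73) = 559 - 1.47·588.
So N1* = -305/-1.54 = 198, and then N2* = 588 - 1.73·198 = 246.

N1* ≈ 198, N2* ≈ 246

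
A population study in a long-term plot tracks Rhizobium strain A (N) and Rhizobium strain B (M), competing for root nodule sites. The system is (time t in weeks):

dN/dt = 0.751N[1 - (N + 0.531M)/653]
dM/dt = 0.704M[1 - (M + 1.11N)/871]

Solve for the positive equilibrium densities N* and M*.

N* ≈ 464, M* ≈ 356

Setting both brackets to zero gives the nullclines N + 0.531M = 653 and 1.11N + M = 871.
Substituting M = 871 - 1.11N into the first: N(1 - 0.531·1.11) = 653 - 0.531·871.
So N* = 190/0.411 = 464, and then M* = 871 - 1.11·464 = 356.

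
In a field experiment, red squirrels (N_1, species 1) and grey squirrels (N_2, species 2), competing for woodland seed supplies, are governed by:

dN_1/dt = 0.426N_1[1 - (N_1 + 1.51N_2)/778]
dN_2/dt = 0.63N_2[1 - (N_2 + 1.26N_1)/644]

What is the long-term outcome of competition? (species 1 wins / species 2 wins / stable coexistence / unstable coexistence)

unstable coexistence (outcome depends on initial conditions)

Compare the nullcline intercepts: K1/α12 = 778/1.51 = 515 < K2 = 644; K2/α21 = 644/1.26 = 511 < K1 = 778.
Since both are reversed, neither can invade when rare; the interior point is a saddle.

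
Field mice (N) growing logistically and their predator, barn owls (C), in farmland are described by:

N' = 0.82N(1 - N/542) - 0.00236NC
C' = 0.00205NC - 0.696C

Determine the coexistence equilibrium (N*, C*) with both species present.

N* ≈ 340, C* ≈ 130

From dC/dt = 0 with C > 0: 0.00205N* = 0.696, so N* = 340.
Substitute into dN/dt = 0: 0.82(1 - 340/542) = 0.00236C*.
The bracket is 0.374, giving C* = 0.306/0.00236 = 130.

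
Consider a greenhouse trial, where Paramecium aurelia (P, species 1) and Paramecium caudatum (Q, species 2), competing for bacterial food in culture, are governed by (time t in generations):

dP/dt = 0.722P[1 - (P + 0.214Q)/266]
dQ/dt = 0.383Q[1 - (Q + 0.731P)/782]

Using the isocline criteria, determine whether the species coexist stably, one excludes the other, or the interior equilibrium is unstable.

Compare the nullcline intercepts: K1/α12 = 266/0.214 = 1240 > K2 = 782; K2/α21 = 782/0.731 = 1070 > K1 = 266.
Since both inequalities hold, each species can invade when rare, so the interior equilibrium is stable.

stable coexistence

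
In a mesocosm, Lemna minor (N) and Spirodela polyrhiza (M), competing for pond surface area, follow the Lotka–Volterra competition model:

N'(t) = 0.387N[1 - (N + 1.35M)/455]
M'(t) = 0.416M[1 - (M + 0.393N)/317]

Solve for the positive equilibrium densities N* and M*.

Setting both brackets to zero gives the nullclines N + 1.35M = 455 and 0.393N + M = 317.
Substituting M = 317 - 0.393N into the first: N(1 - 1.35·0.393) = 455 - 1.35·317.
So N* = 27/0.469 = 57.6, and then M* = 317 - 0.393·57.6 = 294.

N* ≈ 57.6, M* ≈ 294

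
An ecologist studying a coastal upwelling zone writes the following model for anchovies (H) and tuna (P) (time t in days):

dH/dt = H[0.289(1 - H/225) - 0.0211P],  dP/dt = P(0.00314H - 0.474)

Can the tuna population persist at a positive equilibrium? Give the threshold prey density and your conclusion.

The predator equation gives dP/dt > 0 only when H > 0.474/0.00314 = 151.
Without the predator, H → K = 225. Since 225 > 151, the predator can invade and persist.

Threshold H = 151; K > 151, so yes, the predator persists.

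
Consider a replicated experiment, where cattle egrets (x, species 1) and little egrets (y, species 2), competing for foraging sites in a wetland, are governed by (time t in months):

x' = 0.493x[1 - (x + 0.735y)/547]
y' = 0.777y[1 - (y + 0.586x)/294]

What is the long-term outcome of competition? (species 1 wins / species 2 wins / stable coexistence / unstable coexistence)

species 1 excludes species 2

Compare the nullcline intercepts: K1/α12 = 547/0.735 = 744 > K2 = 294; K2/α21 = 294/0.586 = 502 < K1 = 547.
Since the inequalities point opposite ways, species 1 can invade but species 2 cannot.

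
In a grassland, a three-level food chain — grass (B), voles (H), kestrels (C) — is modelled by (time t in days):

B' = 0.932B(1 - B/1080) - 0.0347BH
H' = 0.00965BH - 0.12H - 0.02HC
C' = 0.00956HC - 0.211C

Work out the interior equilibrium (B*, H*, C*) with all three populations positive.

B* ≈ 193, H* ≈ 22.1, C* ≈ 86.9

From dC/dt = 0: 0.00956H* = 0.211, so H* = 22.1.
From dB/dt = 0: 0.932(1 - B*/1080) = 0.0347·22.1, giving B* = 1080·(1 - 0.822) = 193.
From dH/dt = 0: 0.00965·193 - 0.12 = 0.02C*, so C* = 1.74/0.02 = 86.9.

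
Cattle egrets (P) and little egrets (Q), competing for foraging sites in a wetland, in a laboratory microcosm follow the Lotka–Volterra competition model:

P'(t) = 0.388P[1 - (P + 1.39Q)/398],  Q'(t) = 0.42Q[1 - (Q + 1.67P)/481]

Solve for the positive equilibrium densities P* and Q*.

P* ≈ 205, Q* ≈ 139

Setting both brackets to zero gives the nullclines P + 1.39Q = 398 and 1.67P + Q = 481.
Substituting Q = 481 - 1.67P into the first: P(1 - 1.39·1.67) = 398 - 1.39·481.
So P* = -271/-1.32 = 205, and then Q* = 481 - 1.67·205 = 139.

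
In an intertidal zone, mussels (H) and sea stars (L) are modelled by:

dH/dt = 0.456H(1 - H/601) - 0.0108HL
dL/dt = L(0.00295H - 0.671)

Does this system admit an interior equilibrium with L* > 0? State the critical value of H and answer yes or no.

The predator equation gives dL/dt > 0 only when H > 0.671/0.00295 = 227.
Without the predator, H → K = 601. Since 601 > 227, the predator can invade and persist.

Threshold H = 227; K > 227, so yes, the predator persists.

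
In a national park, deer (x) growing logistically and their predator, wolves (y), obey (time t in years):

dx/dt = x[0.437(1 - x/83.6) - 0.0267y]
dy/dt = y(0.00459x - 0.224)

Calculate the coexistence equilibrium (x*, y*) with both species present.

x* ≈ 48.8, y* ≈ 6.81

From dy/dt = 0 with y > 0: 0.00459x* = 0.224, so x* = 48.8.
Substitute into dx/dt = 0: 0.437(1 - 48.8/83.6) = 0.0267y*.
The bracket is 0.416, giving y* = 0.182/0.0267 = 6.81.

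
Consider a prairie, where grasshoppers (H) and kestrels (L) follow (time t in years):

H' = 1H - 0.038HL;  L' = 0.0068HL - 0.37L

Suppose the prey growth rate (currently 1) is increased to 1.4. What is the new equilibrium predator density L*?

L* ≈ 36.8

At the interior fixed point, setting dH/dt = 0 with H > 0 fixes L* = (prey growth rate)/(HL coefficient) — independent of the other coefficients.
With the change, L* = 1.4/0.038 = 36.8; it rises from 26.3.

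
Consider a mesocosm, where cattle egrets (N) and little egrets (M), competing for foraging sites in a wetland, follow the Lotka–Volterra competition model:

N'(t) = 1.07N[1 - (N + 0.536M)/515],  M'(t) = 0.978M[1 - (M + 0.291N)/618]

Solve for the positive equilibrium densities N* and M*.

N* ≈ 218, M* ≈ 555

Setting both brackets to zero gives the nullclines N + 0.536M = 515 and 0.291N + M = 618.
Substituting M = 618 - 0.291N into the first: N(1 - 0.536·0.291) = 515 - 0.536·618.
So N* = 184/0.844 = 218, and then M* = 618 - 0.291·218 = 555.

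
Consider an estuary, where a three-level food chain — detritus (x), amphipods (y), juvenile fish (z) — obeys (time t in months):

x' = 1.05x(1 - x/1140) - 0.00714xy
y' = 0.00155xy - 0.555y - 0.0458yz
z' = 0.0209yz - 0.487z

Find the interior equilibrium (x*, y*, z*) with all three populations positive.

x* ≈ 959, y* ≈ 23.3, z* ≈ 20.3

From dz/dt = 0: 0.0209y* = 0.487, so y* = 23.3.
From dx/dt = 0: 1.05(1 - x*/1140) = 0.00714·23.3, giving x* = 1140·(1 - 0.158) = 959.
From dy/dt = 0: 0.00155·959 - 0.555 = 0.0458z*, so z* = 0.932/0.0458 = 20.3.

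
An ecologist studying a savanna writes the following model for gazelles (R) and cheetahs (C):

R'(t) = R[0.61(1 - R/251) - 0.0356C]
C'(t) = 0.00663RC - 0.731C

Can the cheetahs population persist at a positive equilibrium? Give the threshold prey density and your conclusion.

Threshold R = 110; K > 110, so yes, the predator persists.

The predator equation gives dC/dt > 0 only when R > 0.731/0.00663 = 110.
Without the predator, R → K = 251. Since 251 > 110, the predator can invade and persist.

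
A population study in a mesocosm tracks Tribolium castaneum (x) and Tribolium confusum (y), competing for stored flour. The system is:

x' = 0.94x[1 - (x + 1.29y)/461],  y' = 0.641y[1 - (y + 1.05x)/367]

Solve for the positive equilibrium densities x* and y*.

x* ≈ 35.1, y* ≈ 330

Setting both brackets to zero gives the nullclines x + 1.29y = 461 and 1.05x + y = 367.
Substituting y = 367 - 1.05x into the first: x(1 - 1.29·1.05) = 461 - 1.29·367.
So x* = -12.4/-0.355 = 35.1, and then y* = 367 - 1.05·35.1 = 330.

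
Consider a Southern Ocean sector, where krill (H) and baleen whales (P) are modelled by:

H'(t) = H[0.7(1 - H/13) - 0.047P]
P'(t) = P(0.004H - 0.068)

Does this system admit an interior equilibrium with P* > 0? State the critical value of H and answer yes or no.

The predator equation gives dP/dt > 0 only when H > 0.068/0.004 = 17.
Without the predator, H → K = 13. Since 13 < 17, the predator cannot invade.

Threshold H = 17; K < 17, so no, the predator goes extinct.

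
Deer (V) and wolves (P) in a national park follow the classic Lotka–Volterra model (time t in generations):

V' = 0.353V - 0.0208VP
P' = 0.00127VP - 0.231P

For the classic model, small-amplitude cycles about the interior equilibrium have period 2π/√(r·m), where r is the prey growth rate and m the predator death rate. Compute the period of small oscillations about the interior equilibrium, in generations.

T ≈ 22 generations

Here r = 0.353 and m = 0.231, so r·m = 0.0815.
ω = √0.0815 = 0.286 per generation, hence T = 2π/ω ≈ 22 generations.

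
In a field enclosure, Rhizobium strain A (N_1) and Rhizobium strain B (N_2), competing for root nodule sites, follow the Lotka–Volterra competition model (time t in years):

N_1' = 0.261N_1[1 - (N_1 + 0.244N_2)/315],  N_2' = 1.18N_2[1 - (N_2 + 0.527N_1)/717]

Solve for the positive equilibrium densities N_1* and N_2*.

N_1* ≈ 161, N_2* ≈ 632

Setting both brackets to zero gives the nullclines N_1 + 0.244N_2 = 315 and 0.527N_1 + N_2 = 717.
Substituting N_2 = 717 - 0.527N_1 into the first: N_1(1 - 0.244·0.527) = 315 - 0.244·717.
So N_1* = 140/0.871 = 161, and then N_2* = 717 - 0.527·161 = 632.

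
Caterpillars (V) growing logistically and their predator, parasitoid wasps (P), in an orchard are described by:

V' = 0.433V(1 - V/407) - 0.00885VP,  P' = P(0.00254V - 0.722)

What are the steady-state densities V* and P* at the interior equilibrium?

From dP/dt = 0 with P > 0: 0.00254V* = 0.722, so V* = 284.
Substitute into dV/dt = 0: 0.433(1 - 284/407) = 0.00885P*.
The bracket is 0.302, giving P* = 0.131/0.00885 = 14.8.

V* ≈ 284, P* ≈ 14.8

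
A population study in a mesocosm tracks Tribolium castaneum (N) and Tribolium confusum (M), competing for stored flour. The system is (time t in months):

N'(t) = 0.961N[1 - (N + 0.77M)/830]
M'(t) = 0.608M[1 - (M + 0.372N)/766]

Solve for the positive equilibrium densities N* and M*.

N* ≈ 337, M* ≈ 641

Setting both brackets to zero gives the nullclines N + 0.77M = 830 and 0.372N + M = 766.
Substituting M = 766 - 0.372N into the first: N(1 - 0.77·0.372) = 830 - 0.77·766.
So N* = 240/0.714 = 337, and then M* = 766 - 0.372·337 = 641.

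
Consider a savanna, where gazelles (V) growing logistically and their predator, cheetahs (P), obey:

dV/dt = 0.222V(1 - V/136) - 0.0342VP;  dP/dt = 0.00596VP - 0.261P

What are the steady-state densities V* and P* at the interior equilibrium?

V* ≈ 43.8, P* ≈ 4.4

From dP/dt = 0 with P > 0: 0.00596V* = 0.261, so V* = 43.8.
Substitute into dV/dt = 0: 0.222(1 - 43.8/136) = 0.0342P*.
The bracket is 0.678, giving P* = 0.151/0.0342 = 4.4.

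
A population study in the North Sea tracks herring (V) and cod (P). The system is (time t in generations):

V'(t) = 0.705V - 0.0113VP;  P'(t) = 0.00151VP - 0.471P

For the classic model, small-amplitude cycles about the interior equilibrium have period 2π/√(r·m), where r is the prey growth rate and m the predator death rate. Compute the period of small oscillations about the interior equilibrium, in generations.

T ≈ 10.9 generations

Here r = 0.705 and m = 0.471, so r·m = 0.332.
ω = √0.332 = 0.576 per generation, hence T = 2π/ω ≈ 10.9 generations.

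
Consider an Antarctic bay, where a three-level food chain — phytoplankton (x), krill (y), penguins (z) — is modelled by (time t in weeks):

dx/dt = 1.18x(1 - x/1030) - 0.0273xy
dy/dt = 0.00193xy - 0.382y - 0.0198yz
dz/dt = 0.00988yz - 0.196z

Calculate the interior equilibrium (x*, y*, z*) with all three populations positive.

From dz/dt = 0: 0.00988y* = 0.196, so y* = 19.8.
From dx/dt = 0: 1.18(1 - x*/1030) = 0.0273·19.8, giving x* = 1030·(1 - 0.459) = 557.
From dy/dt = 0: 0.00193·557 - 0.382 = 0.0198z*, so z* = 0.694/0.0198 = 35.

x* ≈ 557, y* ≈ 19.8, z* ≈ 35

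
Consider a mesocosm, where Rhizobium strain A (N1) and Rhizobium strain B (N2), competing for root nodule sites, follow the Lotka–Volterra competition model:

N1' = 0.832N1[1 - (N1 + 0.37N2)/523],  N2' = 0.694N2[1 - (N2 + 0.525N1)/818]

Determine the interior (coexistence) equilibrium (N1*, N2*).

Setting both brackets to zero gives the nullclines N1 + 0.37N2 = 523 and 0.525N1 + N2 = 818.
Substituting N2 = 818 - 0.525N1 into the first: N1(1 - 0.37·0.525) = 523 - 0.37·818.
So N1* = 220/0.806 = 273, and then N2* = 818 - 0.525·273 = 674.

N1* ≈ 273, N2* ≈ 674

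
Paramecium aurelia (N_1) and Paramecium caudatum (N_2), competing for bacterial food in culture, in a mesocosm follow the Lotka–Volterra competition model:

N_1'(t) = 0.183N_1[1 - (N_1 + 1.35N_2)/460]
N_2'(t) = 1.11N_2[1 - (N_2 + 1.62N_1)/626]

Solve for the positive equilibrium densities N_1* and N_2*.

N_1* ≈ 324, N_2* ≈ 100

Setting both brackets to zero gives the nullclines N_1 + 1.35N_2 = 460 and 1.62N_1 + N_2 = 626.
Substituting N_2 = 626 - 1.62N_1 into the first: N_1(1 - 1.35·1.62) = 460 - 1.35·626.
So N_1* = -385/-1.19 = 324, and then N_2* = 626 - 1.62·324 = 100.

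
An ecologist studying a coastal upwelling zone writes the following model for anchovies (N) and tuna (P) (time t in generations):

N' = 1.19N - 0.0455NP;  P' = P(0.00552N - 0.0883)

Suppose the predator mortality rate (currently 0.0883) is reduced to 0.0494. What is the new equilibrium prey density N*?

N* ≈ 8.95

At the interior fixed point, setting dP/dt = 0 with P > 0 fixes N* = (predator death rate)/(NP coefficient) — independent of the other coefficients.
With the change, N* = 0.0494/0.00552 = 8.95; it falls from 16.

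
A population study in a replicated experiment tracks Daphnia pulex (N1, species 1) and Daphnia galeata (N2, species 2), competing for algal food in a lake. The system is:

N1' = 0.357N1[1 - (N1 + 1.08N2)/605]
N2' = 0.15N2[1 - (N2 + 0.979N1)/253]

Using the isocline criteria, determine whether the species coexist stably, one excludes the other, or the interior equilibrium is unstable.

species 1 excludes species 2

Compare the nullcline intercepts: K1/α12 = 605/1.08 = 560 > K2 = 253; K2/α21 = 253/0.979 = 258 < K1 = 605.
Since the inequalities point opposite ways, species 1 can invade but species 2 cannot.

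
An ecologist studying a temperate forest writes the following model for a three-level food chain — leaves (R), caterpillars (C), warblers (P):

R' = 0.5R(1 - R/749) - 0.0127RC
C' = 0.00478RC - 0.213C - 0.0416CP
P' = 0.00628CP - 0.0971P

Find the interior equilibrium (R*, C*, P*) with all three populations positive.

R* ≈ 455, C* ≈ 15.5, P* ≈ 47.1

From dP/dt = 0: 0.00628C* = 0.0971, so C* = 15.5.
From dR/dt = 0: 0.5(1 - R*/749) = 0.0127·15.5, giving R* = 749·(1 - 0.393) = 455.
From dC/dt = 0: 0.00478·455 - 0.213 = 0.0416P*, so P* = 1.96/0.0416 = 47.1.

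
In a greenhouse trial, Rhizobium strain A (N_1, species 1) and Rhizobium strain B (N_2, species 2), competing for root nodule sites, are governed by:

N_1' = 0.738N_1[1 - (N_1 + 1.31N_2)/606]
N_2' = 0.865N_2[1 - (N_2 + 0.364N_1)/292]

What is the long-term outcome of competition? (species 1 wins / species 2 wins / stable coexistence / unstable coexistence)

Compare the nullcline intercepts: K1/α12 = 606/1.31 = 463 > K2 = 292; K2/α21 = 292/0.364 = 802 > K1 = 606.
Since both inequalities hold, each species can invade when rare, so the interior equilibrium is stable.

stable coexistence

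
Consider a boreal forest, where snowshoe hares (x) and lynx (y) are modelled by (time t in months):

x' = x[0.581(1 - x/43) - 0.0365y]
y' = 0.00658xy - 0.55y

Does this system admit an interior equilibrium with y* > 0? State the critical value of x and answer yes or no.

Threshold x = 83.6; K < 83.6, so no, the predator goes extinct.

The predator equation gives dy/dt > 0 only when x > 0.55/0.00658 = 83.6.
Without the predator, x → K = 43. Since 43 < 83.6, the predator cannot invade.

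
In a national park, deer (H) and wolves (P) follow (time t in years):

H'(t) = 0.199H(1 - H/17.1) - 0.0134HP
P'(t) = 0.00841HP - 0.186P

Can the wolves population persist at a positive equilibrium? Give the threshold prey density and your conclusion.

The predator equation gives dP/dt > 0 only when H > 0.186/0.00841 = 22.1.
Without the predator, H → K = 17.1. Since 17.1 < 22.1, the predator cannot invade.

Threshold H = 22.1; K < 22.1, so no, the predator goes extinct.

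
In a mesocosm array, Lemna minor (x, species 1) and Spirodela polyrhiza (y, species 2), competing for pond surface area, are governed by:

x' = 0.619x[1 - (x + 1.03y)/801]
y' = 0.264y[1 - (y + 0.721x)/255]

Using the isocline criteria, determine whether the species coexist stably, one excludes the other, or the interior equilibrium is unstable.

species 1 excludes species 2

Compare the nullcline intercepts: K1/α12 = 801/1.03 = 778 > K2 = 255; K2/α21 = 255/0.721 = 354 < K1 = 801.
Since the inequalities point opposite ways, species 1 can invade but species 2 cannot.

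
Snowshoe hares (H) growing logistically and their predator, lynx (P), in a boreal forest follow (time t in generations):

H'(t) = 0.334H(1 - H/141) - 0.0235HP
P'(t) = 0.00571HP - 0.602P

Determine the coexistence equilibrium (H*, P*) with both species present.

H* ≈ 105, P* ≈ 3.59

From dP/dt = 0 with P > 0: 0.00571H* = 0.602, so H* = 105.
Substitute into dH/dt = 0: 0.334(1 - 105/141) = 0.0235P*.
The bracket is 0.252, giving P* = 0.0843/0.0235 = 3.59.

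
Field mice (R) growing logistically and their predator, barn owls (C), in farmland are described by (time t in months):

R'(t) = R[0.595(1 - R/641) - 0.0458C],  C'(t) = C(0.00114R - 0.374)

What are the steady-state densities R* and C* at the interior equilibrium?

R* ≈ 328, C* ≈ 6.34

From dC/dt = 0 with C > 0: 0.00114R* = 0.374, so R* = 328.
Substitute into dR/dt = 0: 0.595(1 - 328/641) = 0.0458C*.
The bracket is 0.488, giving C* = 0.29/0.0458 = 6.34.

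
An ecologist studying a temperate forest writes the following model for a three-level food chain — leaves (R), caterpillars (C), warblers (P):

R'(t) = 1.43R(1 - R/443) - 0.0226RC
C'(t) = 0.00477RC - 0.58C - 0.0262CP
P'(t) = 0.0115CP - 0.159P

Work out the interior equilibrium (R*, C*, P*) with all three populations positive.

R* ≈ 346, C* ≈ 13.8, P* ≈ 40.9

From dP/dt = 0: 0.0115C* = 0.159, so C* = 13.8.
From dR/dt = 0: 1.43(1 - R*/443) = 0.0226·13.8, giving R* = 443·(1 - 0.219) = 346.
From dC/dt = 0: 0.00477·346 - 0.58 = 0.0262P*, so P* = 1.07/0.0262 = 40.9.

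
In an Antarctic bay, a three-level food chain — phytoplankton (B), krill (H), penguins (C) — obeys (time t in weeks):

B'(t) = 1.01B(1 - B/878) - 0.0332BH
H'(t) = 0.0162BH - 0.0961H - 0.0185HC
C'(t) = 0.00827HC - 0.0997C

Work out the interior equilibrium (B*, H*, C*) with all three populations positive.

From dC/dt = 0: 0.00827H* = 0.0997, so H* = 12.1.
From dB/dt = 0: 1.01(1 - B*/878) = 0.0332·12.1, giving B* = 878·(1 - 0.396) = 530.
From dH/dt = 0: 0.0162·530 - 0.0961 = 0.0185C*, so C* = 8.49/0.0185 = 459.

B* ≈ 530, H* ≈ 12.1, C* ≈ 459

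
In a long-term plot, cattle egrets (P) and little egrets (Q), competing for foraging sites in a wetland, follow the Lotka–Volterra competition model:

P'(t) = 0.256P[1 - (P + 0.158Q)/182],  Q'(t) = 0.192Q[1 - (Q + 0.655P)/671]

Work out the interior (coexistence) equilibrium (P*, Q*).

Setting both brackets to zero gives the nullclines P + 0.158Q = 182 and 0.655P + Q = 671.
Substituting Q = 671 - 0.655P into the first: P(1 - 0.158·0.655) = 182 - 0.158·671.
So P* = 76/0.897 = 84.8, and then Q* = 671 - 0.655·84.8 = 615.

P* ≈ 84.8, Q* ≈ 615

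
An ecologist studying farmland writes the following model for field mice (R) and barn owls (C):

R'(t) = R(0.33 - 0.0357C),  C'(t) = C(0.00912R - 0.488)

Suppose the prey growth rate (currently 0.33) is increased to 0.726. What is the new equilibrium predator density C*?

C* ≈ 20.3

At the interior fixed point, setting dR/dt = 0 with R > 0 fixes C* = (prey growth rate)/(RC coefficient) — independent of the other coefficients.
With the change, C* = 0.726/0.0357 = 20.3; it rises from 9.24.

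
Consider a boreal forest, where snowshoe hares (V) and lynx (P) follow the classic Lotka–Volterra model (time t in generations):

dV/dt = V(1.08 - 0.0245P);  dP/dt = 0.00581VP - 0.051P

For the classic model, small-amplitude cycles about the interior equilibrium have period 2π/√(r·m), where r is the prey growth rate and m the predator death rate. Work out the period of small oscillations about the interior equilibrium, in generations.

Here r = 1.08 and m = 0.051, so r·m = 0.0551.
ω = √0.0551 = 0.235 per generation, hence T = 2π/ω ≈ 26.8 generations.

T ≈ 26.8 generations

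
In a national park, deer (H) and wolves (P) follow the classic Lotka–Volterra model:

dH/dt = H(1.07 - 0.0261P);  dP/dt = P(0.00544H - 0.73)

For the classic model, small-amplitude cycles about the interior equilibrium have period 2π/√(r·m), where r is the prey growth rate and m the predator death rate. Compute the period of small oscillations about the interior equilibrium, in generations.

Here r = 1.07 and m = 0.73, so r·m = 0.781.
ω = √0.781 = 0.884 per generation, hence T = 2π/ω ≈ 7.11 generations.

T ≈ 7.11 generations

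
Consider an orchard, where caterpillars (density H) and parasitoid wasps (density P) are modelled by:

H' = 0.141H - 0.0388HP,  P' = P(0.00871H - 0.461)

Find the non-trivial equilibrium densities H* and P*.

H* ≈ 52.9, P* ≈ 3.63

Set dP/dt = 0 with P > 0: 0.00871H - 0.461 = 0, so H* = 0.461/0.00871 = 52.9.
Set dH/dt = 0 with H > 0: 0.141 - 0.0388P = 0, so P* = 0.141/0.0388 = 3.63.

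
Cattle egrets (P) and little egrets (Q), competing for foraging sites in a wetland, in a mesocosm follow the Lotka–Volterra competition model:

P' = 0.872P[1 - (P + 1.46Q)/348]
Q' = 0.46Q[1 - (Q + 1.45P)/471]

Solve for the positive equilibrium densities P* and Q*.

P* ≈ 304, Q* ≈ 30.1

Setting both brackets to zero gives the nullclines P + 1.46Q = 348 and 1.45P + Q = 471.
Substituting Q = 471 - 1.45P into the first: P(1 - 1.46·1.45) = 348 - 1.46·471.
So P* = -340/-1.12 = 304, and then Q* = 471 - 1.45·304 = 30.1.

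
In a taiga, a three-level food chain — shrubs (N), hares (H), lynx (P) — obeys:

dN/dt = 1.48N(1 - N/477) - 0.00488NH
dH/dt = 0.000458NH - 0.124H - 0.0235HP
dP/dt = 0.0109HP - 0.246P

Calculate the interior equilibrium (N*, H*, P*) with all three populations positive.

N* ≈ 442, H* ≈ 22.6, P* ≈ 3.33

From dP/dt = 0: 0.0109H* = 0.246, so H* = 22.6.
From dN/dt = 0: 1.48(1 - N*/477) = 0.00488·22.6, giving N* = 477·(1 - 0.0744) = 442.
From dH/dt = 0: 0.000458·442 - 0.124 = 0.0235P*, so P* = 0.0782/0.0235 = 3.33.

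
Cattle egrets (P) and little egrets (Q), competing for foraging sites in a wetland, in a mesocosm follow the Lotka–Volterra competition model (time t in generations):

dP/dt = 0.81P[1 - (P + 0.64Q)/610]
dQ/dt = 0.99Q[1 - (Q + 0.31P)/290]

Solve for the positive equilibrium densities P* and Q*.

Setting both brackets to zero gives the nullclines P + 0.64Q = 610 and 0.31P + Q = 290.
Substituting Q = 290 - 0.31P into the first: P(1 - 0.64·0.31) = 610 - 0.64·290.
So P* = 424/0.802 = 529, and then Q* = 290 - 0.31·529 = 126.

P* ≈ 529, Q* ≈ 126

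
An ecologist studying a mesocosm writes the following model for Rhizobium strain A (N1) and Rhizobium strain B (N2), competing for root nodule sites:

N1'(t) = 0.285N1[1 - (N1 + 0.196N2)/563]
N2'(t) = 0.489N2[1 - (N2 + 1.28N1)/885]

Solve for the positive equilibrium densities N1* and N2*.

N1* ≈ 520, N2* ≈ 219

Setting both brackets to zero gives the nullclines N1 + 0.196N2 = 563 and 1.28N1 + N2 = 885.
Substituting N2 = 885 - 1.28N1 into the first: N1(1 - 0.196·1.28) = 563 - 0.196·885.
So N1* = 390/0.749 = 520, and then N2* = 885 - 1.28·520 = 219.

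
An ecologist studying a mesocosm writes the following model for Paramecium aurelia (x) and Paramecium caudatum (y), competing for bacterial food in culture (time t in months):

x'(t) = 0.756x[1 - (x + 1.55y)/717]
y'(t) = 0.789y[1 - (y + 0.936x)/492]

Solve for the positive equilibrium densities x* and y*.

Setting both brackets to zero gives the nullclines x + 1.55y = 717 and 0.936x + y = 492.
Substituting y = 492 - 0.936x into the first: x(1 - 1.55·0.936) = 717 - 1.55·492.
So x* = -45.6/-0.451 = 101, and then y* = 492 - 0.936·101 = 397.

x* ≈ 101, y* ≈ 397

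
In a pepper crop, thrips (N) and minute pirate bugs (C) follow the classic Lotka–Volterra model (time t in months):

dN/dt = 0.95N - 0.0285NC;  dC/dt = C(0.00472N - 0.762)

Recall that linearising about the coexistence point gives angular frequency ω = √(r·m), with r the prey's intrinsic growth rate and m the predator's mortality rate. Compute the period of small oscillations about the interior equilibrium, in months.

Here r = 0.95 and m = 0.762, so r·m = 0.724.
ω = √0.724 = 0.851 per month, hence T = 2π/ω ≈ 7.38 months.

T ≈ 7.38 months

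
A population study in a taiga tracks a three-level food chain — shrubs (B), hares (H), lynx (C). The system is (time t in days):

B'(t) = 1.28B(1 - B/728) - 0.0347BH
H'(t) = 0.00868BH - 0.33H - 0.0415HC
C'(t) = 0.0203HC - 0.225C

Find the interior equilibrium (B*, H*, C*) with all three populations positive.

From dC/dt = 0: 0.0203H* = 0.225, so H* = 11.1.
From dB/dt = 0: 1.28(1 - B*/728) = 0.0347·11.1, giving B* = 728·(1 - 0.3) = 509.
From dH/dt = 0: 0.00868·509 - 0.33 = 0.0415C*, so C* = 4.09/0.0415 = 98.6.

B* ≈ 509, H* ≈ 11.1, C* ≈ 98.6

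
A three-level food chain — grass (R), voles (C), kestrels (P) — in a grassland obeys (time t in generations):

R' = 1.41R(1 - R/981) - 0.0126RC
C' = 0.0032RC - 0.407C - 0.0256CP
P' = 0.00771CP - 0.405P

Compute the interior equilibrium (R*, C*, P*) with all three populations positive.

R* ≈ 521, C* ≈ 52.5, P* ≈ 49.2

From dP/dt = 0: 0.00771C* = 0.405, so C* = 52.5.
From dR/dt = 0: 1.41(1 - R*/981) = 0.0126·52.5, giving R* = 981·(1 - 0.469) = 521.
From dC/dt = 0: 0.0032·521 - 0.407 = 0.0256P*, so P* = 1.26/0.0256 = 49.2.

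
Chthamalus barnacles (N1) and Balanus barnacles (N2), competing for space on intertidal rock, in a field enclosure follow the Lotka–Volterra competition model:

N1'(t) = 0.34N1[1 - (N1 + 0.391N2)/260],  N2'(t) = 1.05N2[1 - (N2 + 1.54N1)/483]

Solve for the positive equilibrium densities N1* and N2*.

Setting both brackets to zero gives the nullclines N1 + 0.391N2 = 260 and 1.54N1 + N2 = 483.
Substituting N2 = 483 - 1.54N1 into the first: N1(1 - 0.391·1.54) = 260 - 0.391·483.
So N1* = 71.1/0.398 = 179, and then N2* = 483 - 1.54·179 = 208.

N1* ≈ 179, N2* ≈ 208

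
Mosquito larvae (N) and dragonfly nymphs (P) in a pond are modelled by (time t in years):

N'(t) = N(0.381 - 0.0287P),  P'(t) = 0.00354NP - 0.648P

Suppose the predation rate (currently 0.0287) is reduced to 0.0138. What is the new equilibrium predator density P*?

At the interior fixed point, setting dN/dt = 0 with N > 0 fixes P* = (prey growth rate)/(NP coefficient) — independent of the other coefficients.
With the change, P* = 0.381/0.0138 = 27.6; it rises from 13.3.

P* ≈ 27.6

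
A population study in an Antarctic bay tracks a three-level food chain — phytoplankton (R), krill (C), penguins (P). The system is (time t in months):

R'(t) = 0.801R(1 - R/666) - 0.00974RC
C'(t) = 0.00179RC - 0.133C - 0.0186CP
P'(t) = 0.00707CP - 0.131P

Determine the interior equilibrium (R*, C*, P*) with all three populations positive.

From dP/dt = 0: 0.00707C* = 0.131, so C* = 18.5.
From dR/dt = 0: 0.801(1 - R*/666) = 0.00974·18.5, giving R* = 666·(1 - 0.225) = 516.
From dC/dt = 0: 0.00179·516 - 0.133 = 0.0186P*, so P* = 0.791/0.0186 = 42.5.

R* ≈ 516, C* ≈ 18.5, P* ≈ 42.5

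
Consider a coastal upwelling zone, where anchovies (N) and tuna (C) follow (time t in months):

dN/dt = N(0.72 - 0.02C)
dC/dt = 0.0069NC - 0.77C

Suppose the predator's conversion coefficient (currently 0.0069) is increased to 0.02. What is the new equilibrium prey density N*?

At the interior fixed point, setting dC/dt = 0 with C > 0 fixes N* = (predator death rate)/(NC coefficient) — independent of the other coefficients.
With the change, N* = 0.77/0.02 = 38.5; it falls from 112.

N* ≈ 38.5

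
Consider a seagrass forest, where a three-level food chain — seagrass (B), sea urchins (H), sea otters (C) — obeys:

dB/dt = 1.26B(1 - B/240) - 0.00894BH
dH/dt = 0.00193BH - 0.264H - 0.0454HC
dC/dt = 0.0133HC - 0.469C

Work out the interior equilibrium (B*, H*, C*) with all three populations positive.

B* ≈ 180, H* ≈ 35.3, C* ≈ 1.83

From dC/dt = 0: 0.0133H* = 0.469, so H* = 35.3.
From dB/dt = 0: 1.26(1 - B*/240) = 0.00894·35.3, giving B* = 240·(1 - 0.25) = 180.
From dH/dt = 0: 0.00193·180 - 0.264 = 0.0454C*, so C* = 0.0833/0.0454 = 1.83.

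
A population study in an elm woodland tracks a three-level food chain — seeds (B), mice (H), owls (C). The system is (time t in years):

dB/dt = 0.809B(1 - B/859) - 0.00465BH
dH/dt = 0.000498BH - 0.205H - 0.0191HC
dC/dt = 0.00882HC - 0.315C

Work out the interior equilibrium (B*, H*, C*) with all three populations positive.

From dC/dt = 0: 0.00882H* = 0.315, so H* = 35.7.
From dB/dt = 0: 0.809(1 - B*/859) = 0.00465·35.7, giving B* = 859·(1 - 0.205) = 683.
From dH/dt = 0: 0.000498·683 - 0.205 = 0.0191C*, so C* = 0.135/0.0191 = 7.07.

B* ≈ 683, H* ≈ 35.7, C* ≈ 7.07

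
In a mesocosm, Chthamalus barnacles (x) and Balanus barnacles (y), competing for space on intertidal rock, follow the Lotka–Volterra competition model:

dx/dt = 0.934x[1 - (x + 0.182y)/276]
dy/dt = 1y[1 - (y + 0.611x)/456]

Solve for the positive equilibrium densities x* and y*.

Setting both brackets to zero gives the nullclines x + 0.182y = 276 and 0.611x + y = 456.
Substituting y = 456 - 0.611x into the first: x(1 - 0.182·0.611) = 276 - 0.182·456.
So x* = 193/0.889 = 217, and then y* = 456 - 0.611·217 = 323.

x* ≈ 217, y* ≈ 323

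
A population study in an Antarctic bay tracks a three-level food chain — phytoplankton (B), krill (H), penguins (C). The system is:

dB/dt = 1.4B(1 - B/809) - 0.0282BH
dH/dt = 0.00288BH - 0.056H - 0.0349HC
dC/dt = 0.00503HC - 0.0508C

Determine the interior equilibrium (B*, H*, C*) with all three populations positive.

B* ≈ 644, H* ≈ 10.1, C* ≈ 51.6

From dC/dt = 0: 0.00503H* = 0.0508, so H* = 10.1.
From dB/dt = 0: 1.4(1 - B*/809) = 0.0282·10.1, giving B* = 809·(1 - 0.203) = 644.
From dH/dt = 0: 0.00288·644 - 0.056 = 0.0349C*, so C* = 1.8/0.0349 = 51.6.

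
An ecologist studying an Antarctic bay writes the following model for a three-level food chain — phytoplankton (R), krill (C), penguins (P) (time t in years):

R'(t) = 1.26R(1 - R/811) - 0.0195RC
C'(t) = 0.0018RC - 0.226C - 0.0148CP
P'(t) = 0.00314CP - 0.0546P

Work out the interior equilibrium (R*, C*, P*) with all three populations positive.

From dP/dt = 0: 0.00314C* = 0.0546, so C* = 17.4.
From dR/dt = 0: 1.26(1 - R*/811) = 0.0195·17.4, giving R* = 811·(1 - 0.269) = 593.
From dC/dt = 0: 0.0018·593 - 0.226 = 0.0148P*, so P* = 0.841/0.0148 = 56.8.

R* ≈ 593, C* ≈ 17.4, P* ≈ 56.8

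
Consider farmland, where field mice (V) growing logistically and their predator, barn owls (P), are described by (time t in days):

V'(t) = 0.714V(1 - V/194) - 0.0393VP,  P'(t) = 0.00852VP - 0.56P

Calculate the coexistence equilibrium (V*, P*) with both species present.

From dP/dt = 0 with P > 0: 0.00852V* = 0.56, so V* = 65.7.
Substitute into dV/dt = 0: 0.714(1 - 65.7/194) = 0.0393P*.
The bracket is 0.661, giving P* = 0.472/0.0393 = 12.

V* ≈ 65.7, P* ≈ 12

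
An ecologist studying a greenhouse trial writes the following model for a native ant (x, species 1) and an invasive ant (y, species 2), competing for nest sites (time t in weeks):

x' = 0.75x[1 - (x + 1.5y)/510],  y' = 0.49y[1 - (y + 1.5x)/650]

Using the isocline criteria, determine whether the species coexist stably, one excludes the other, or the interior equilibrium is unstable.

Compare the nullcline intercepts: K1/α12 = 510/1.5 = 340 < K2 = 650; K2/α21 = 650/1.5 = 433 < K1 = 510.
Since both are reversed, neither can invade when rare; the interior point is a saddle.

unstable coexistence (outcome depends on initial conditions)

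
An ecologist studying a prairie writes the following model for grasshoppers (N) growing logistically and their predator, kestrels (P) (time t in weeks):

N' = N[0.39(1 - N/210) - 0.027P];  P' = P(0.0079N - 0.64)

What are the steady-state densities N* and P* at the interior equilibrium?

From dP/dt = 0 with P > 0: 0.0079N* = 0.64, so N* = 81.
Substitute into dN/dt = 0: 0.39(1 - 81/210) = 0.027P*.
The bracket is 0.614, giving P* = 0.24/0.027 = 8.87.

N* ≈ 81, P* ≈ 8.87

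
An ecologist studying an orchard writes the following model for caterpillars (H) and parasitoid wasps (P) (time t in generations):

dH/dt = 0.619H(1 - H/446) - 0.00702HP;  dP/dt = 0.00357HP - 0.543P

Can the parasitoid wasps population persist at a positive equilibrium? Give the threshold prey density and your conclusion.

Threshold H = 152; K > 152, so yes, the predator persists.

The predator equation gives dP/dt > 0 only when H > 0.543/0.00357 = 152.
Without the predator, H → K = 446. Since 446 > 152, the predator can invade and persist.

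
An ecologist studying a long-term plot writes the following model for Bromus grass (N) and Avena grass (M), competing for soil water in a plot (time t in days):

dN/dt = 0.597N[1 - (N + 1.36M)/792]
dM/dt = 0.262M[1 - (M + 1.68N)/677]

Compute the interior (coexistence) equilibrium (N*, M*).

N* ≈ 100, M* ≈ 509

Setting both brackets to zero gives the nullclines N + 1.36M = 792 and 1.68N + M = 677.
Substituting M = 677 - 1.68N into the first: N(1 - 1.36·1.68) = 792 - 1.36·677.
So N* = -129/-1.28 = 100, and then M* = 677 - 1.68·100 = 509.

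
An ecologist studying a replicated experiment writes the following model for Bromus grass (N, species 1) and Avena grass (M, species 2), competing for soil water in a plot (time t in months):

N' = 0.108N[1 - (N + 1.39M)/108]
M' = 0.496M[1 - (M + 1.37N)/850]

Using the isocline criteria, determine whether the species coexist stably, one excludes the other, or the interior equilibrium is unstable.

species 2 excludes species 1

Compare the nullcline intercepts: K1/α12 = 108/1.39 = 77.7 < K2 = 850; K2/α21 = 850/1.37 = 620 > K1 = 108.
Since the inequalities point opposite ways, species 2 can invade but species 1 cannot.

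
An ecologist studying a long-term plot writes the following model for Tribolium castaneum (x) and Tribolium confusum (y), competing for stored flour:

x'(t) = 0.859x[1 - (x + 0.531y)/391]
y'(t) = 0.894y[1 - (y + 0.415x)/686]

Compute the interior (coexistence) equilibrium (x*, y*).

Setting both brackets to zero gives the nullclines x + 0.531y = 391 and 0.415x + y = 686.
Substituting y = 686 - 0.415x into the first: x(1 - 0.531·0.415) = 391 - 0.531·686.
So x* = 26.7/0.78 = 34.3, and then y* = 686 - 0.415·34.3 = 672.

x* ≈ 34.3, y* ≈ 672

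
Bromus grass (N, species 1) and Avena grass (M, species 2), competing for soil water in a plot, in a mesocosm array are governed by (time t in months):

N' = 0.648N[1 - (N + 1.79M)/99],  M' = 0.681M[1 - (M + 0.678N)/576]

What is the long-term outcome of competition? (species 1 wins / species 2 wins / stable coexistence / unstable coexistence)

species 2 excludes species 1

Compare the nullcline intercepts: K1/α12 = 99/1.79 = 55.3 < K2 = 576; K2/α21 = 576/0.678 = 850 > K1 = 99.
Since the inequalities point opposite ways, species 2 can invade but species 1 cannot.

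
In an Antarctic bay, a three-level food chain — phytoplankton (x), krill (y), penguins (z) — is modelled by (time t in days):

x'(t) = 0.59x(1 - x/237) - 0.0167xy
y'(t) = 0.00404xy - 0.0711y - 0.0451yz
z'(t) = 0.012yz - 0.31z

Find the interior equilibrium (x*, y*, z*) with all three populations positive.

From dz/dt = 0: 0.012y* = 0.31, so y* = 25.8.
From dx/dt = 0: 0.59(1 - x*/237) = 0.0167·25.8, giving x* = 237·(1 - 0.731) = 63.7.
From dy/dt = 0: 0.00404·63.7 - 0.0711 = 0.0451z*, so z* = 0.186/0.0451 = 4.13.

x* ≈ 63.7, y* ≈ 25.8, z* ≈ 4.13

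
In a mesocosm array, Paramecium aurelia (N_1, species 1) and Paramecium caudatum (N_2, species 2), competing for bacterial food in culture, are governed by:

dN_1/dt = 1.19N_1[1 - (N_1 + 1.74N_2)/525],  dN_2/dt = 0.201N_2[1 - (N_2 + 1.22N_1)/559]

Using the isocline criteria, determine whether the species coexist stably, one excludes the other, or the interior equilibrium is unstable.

Compare the nullcline intercepts: K1/α12 = 525/1.74 = 302 < K2 = 559; K2/α21 = 559/1.22 = 458 < K1 = 525.
Since both are reversed, neither can invade when rare; the interior point is a saddle.

unstable coexistence (outcome depends on initial conditions)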